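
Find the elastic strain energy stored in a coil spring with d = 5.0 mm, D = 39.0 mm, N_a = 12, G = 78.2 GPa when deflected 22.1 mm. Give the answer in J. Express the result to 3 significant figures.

k = Gd⁴/(8D³N_a) = (78.2×10³)(5.0⁴)/(8·39.0³·12) = 8.5827 N/mm
U = ½kδ² = 0.5 × 8.5827 × 22.1² = 2095.9 N·mm = 2.0959 J

2.10 J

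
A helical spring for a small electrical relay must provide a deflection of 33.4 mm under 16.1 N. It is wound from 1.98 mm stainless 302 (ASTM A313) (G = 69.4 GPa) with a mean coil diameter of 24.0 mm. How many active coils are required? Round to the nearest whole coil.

20

Required rate k = F/δ = 16.1/33.4 = 0.48204 N/mm
N_a = Gd⁴/(8D³k) = (69.4×10³ × 1.98⁴)/(8 × 24.0³ × 0.48204)
    = 1.06665e+06 / 53309.3 = 20.01 → 20 coils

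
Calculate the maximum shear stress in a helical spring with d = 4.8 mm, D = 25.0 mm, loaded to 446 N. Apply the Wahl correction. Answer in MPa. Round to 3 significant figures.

Spring index C = D/d = 25.0/4.8 = 5.2083
K_W = (4C−1)/(4C−4) + 0.615/C = 19.833/16.833 + 0.1181 = 1.2963
τ₀ = 8FD/(πd³) = 8·446·25.0/(π·4.8³) = 89200/347.44 = 256.74 MPa
τ_max = K·τ₀ = 1.2963 × 256.74 = 332.81 MPa

333 MPa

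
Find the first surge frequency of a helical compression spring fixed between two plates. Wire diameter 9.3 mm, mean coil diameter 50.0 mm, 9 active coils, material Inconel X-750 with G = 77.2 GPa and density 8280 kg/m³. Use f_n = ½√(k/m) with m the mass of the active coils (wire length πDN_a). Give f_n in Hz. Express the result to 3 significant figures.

k = Gd⁴/(8D³N_a) = (77.2×10³)(9.3⁴)/(8·50.0³·9) = 64.166 N/mm = 64166 N/m
Wire length L = πDN_a = π·50.0·9 = 1413.7 mm
m = ρ·(πd²/4)·L = 8280 × 67.929×10⁻⁶ m² × 1.4137 m = 0.79515 kg
f_n = ½√(k/m) = 0.5·√(64166/0.79515) = 0.5·√(80697) = 142.04 Hz

142 Hz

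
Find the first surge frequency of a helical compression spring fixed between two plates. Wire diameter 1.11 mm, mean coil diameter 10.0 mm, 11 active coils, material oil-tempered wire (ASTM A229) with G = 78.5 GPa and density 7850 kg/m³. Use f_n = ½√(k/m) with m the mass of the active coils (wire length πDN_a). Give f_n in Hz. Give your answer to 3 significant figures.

k = Gd⁴/(8D³N_a) = (78.5×10³)(1.11⁴)/(8·10.0³·11) = 1.3542 N/mm = 1354.2 N/m
Wire length L = πDN_a = π·10.0·11 = 345.58 mm
m = ρ·(πd²/4)·L = 7850 × 0.96769×10⁻⁶ m² × 0.34558 m = 0.0026251 kg
f_n = ½√(k/m) = 0.5·√(1354.2/0.0026251) = 0.5·√(5.1586e+05) = 359.12 Hz

359 Hz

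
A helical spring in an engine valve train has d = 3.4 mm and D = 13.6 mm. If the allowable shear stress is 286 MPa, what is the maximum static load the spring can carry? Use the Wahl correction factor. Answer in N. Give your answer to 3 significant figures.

C = D/d = 13.6/3.4 = 4.0000
K_W = (4C−1)/(4C−4) + 0.615/C = 15.000/12.000 + 0.1537 = 1.4038
τ_max = K·8FD/(πd³) → F_max = τ_allow·πd³/(8DK)
F_max = 286·π·3.4³/(8·13.6·1.4038) = 35314/152.73 = 231.22 N

231 N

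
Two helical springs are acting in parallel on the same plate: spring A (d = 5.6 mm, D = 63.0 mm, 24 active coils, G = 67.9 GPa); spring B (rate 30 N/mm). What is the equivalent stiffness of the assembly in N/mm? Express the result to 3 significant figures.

31.4 N/mm

k_A = Gd⁴/(8D³N_a) = (67.9×10³)(5.6⁴)/(8·63.0³·24) = 1.3909 N/mm
Parallel: k_eq = 1.3909 + 30 = 31.391 N/mm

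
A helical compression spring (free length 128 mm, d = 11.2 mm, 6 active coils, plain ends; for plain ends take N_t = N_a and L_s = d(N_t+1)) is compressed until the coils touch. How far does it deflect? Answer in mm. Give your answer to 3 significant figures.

N_t = 6; L_s = 11.2·7 = 78.4 mm
δ_solid = L₀ − L_s = 128 − 78.4 = 49.6 mm

49.6 mm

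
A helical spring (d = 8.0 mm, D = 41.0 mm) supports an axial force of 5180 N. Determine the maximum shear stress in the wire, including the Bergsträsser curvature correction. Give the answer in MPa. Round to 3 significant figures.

1360 MPa

Spring index C = D/d = 41.0/8.0 = 5.1250
K_B = (4C+2)/(4C−3) = 22.500/17.500 = 1.2857
τ₀ = 8FD/(πd³) = 8·5180·41.0/(π·8.0³) = 1.69904e+06/1608.5 = 1056.3 MPa
τ_max = K·τ₀ = 1.2857 × 1056.3 = 1358.1 MPa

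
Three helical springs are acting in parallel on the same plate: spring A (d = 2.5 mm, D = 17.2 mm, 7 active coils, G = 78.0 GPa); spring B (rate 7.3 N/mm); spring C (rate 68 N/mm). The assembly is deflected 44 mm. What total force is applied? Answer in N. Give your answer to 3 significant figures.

k_A = Gd⁴/(8D³N_a) = (78.0×10³)(2.5⁴)/(8·17.2³·7) = 10.693 N/mm
Parallel: k_eq = 10.693 + 7.3 + 68 = 85.993 N/mm
F = k_eq·δ = 85.993·44 = 3783.7 N

3780 N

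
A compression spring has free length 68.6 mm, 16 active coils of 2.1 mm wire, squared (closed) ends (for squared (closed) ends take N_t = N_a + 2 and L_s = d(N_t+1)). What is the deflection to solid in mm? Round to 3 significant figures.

N_t = 18; L_s = 2.1·19 = 39.9 mm
δ_solid = L₀ − L_s = 68.6 − 39.9 = 28.7 mm

28.7 mm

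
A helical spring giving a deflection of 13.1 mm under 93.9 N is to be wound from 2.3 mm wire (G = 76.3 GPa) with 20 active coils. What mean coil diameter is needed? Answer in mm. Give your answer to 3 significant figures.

Required rate k = F/δ = 93.9/13.1 = 7.1679 N/mm
D = (Gd⁴/(8N_a·k))^(1/3) = (76.3×10³·2.3⁴/(8·20·7.1679))^(1/3)
  = (1861.75)^(1/3) = 12.3019 mm

12.3 mm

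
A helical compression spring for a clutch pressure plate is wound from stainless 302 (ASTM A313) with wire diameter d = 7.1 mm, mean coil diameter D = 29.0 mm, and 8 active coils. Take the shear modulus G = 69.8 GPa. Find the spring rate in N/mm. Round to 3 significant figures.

k = Gd⁴/(8D³N_a) = (69.8×10³ × 7.1⁴) / (8 × 29.0³ × 8)
  = 1.77374e+08 / 1.5609e+06 = 113.64 N/mm

114 N/mm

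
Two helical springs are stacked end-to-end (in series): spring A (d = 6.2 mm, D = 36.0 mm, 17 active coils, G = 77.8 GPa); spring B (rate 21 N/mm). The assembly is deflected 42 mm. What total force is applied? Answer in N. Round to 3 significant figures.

k_A = Gd⁴/(8D³N_a) = (77.8×10³)(6.2⁴)/(8·36.0³·17) = 18.118 N/mm
Series: 1/k_eq = 1/18.118 + 1/21 = 0.10281; k_eq = 9.7263 N/mm
F = k_eq·δ = 9.7263·42 = 408.5 N

409 N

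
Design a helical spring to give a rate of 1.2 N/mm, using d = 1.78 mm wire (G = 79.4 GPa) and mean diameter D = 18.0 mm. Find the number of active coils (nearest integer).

N_a = Gd⁴/(8D³k) = (79.4×10³ × 1.78⁴)/(8 × 18.0³ × 1.2)
    = 797077 / 55987.2 = 14.24 → 14 coils

14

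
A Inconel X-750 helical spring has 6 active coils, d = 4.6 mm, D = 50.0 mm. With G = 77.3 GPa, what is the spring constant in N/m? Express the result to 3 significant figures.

k = Gd⁴/(8D³N_a) = (77.3×10³ × 4.6⁴) / (8 × 50.0³ × 6)
  = 3.46107e+07 / 6e+06 = 5.7685 N/mm = 5768.5 N/m

5770 N/m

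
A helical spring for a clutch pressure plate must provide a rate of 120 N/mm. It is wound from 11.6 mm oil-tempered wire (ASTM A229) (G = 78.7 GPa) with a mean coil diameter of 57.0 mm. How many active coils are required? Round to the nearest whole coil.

8

N_a = Gd⁴/(8D³k) = (78.7×10³ × 11.6⁴)/(8 × 57.0³ × 120)
    = 1.42497e+09 / 1.77785e+08 = 8.015 → 8 coils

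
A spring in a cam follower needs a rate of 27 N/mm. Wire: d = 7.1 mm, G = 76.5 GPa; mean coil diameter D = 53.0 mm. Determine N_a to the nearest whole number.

6

N_a = Gd⁴/(8D³k) = (76.5×10³ × 7.1⁴)/(8 × 53.0³ × 27)
    = 1.94399e+08 / 3.21574e+07 = 6.045 → 6 coils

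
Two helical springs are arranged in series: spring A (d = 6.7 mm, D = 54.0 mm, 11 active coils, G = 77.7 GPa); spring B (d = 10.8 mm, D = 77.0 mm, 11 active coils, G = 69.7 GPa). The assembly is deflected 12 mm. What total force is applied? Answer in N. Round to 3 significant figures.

91.7 N

k_A = Gd⁴/(8D³N_a) = (77.7×10³)(6.7⁴)/(8·54.0³·11) = 11.299 N/mm
k_B = Gd⁴/(8D³N_a) = (69.7×10³)(10.8⁴)/(8·77.0³·11) = 23.603 N/mm
Series: 1/k_eq = 1/11.299 + 1/23.603 = 0.13087; k_eq = 7.6413 N/mm
F = k_eq·δ = 7.6413·12 = 91.696 N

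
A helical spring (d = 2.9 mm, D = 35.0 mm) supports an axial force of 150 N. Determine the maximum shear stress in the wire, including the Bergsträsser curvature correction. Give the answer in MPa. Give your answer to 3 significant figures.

609 MPa

Spring index C = D/d = 35.0/2.9 = 12.0690
K_B = (4C+2)/(4C−3) = 50.276/45.276 = 1.1104
τ₀ = 8FD/(πd³) = 8·150·35.0/(π·2.9³) = 42000/76.62 = 548.16 MPa
τ_max = K·τ₀ = 1.1104 × 548.16 = 608.69 MPa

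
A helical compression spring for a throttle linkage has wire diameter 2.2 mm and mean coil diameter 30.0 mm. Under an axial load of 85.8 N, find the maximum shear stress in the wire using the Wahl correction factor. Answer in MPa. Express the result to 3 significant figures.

Spring index C = D/d = 30.0/2.2 = 13.6364
K_W = (4C−1)/(4C−4) + 0.615/C = 53.545/50.545 + 0.0451 = 1.1045
τ₀ = 8FD/(πd³) = 8·85.8·30.0/(π·2.2³) = 20592/33.452 = 615.57 MPa
τ_max = K·τ₀ = 1.1045 × 615.57 = 679.87 MPa

680 MPa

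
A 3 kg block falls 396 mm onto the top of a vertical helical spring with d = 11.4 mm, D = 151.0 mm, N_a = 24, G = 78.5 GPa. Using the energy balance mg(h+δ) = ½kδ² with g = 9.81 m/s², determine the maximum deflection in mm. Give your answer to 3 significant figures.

123 mm

k = Gd⁴/(8D³N_a) = (78.5×10³)(11.4⁴)/(8·151.0³·24) = 2.0057 N/mm
W = mg = 3 × 9.81 = 29.43 N
½kδ² − Wδ − Wh = 0 → δ = (W + √(W² + 2kWh))/k
δ = (29.43 + √(866.12 + 46749))/2.0057 = (29.43 + 218.21)/2.0057 = 123.47 mm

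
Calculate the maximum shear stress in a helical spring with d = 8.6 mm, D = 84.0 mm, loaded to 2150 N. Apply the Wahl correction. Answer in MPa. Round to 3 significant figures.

Spring index C = D/d = 84.0/8.6 = 9.7674
K_W = (4C−1)/(4C−4) + 0.615/C = 38.070/35.070 + 0.0630 = 1.1485
τ₀ = 8FD/(πd³) = 8·2150·84.0/(π·8.6³) = 1.4448e+06/1998.2 = 723.04 MPa
τ_max = K·τ₀ = 1.1485 × 723.04 = 830.42 MPa

830 MPa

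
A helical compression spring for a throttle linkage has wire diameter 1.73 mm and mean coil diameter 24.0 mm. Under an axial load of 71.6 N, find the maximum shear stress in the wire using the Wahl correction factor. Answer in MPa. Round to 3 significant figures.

Spring index C = D/d = 24.0/1.73 = 13.8728
K_W = (4C−1)/(4C−4) + 0.615/C = 54.491/51.491 + 0.0443 = 1.1026
τ₀ = 8FD/(πd³) = 8·71.6·24.0/(π·1.73³) = 13747.2/16.266 = 845.13 MPa
τ_max = K·τ₀ = 1.1026 × 845.13 = 931.84 MPa

932 MPa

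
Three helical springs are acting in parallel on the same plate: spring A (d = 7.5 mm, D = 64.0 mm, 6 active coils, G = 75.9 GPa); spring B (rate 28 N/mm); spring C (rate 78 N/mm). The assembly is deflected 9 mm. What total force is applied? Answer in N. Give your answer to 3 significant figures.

1130 N

k_A = Gd⁴/(8D³N_a) = (75.9×10³)(7.5⁴)/(8·64.0³·6) = 19.086 N/mm
Parallel: k_eq = 19.086 + 28 + 78 = 125.09 N/mm
F = k_eq·δ = 125.09·9 = 1125.8 N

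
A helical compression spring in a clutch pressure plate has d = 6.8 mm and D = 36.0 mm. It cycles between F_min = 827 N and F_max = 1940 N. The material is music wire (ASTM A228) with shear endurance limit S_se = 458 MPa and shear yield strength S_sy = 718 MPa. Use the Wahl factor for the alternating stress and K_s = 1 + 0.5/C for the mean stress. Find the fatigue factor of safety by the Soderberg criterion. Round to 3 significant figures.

C = D/d = 36.0/6.8 = 5.2941; K_W = (4C−1)/(4C−4)+0.615/C = 1.2908; K_s = 1+0.5/C = 1.0944
F_a = (F_max−F_min)/2 = 556.5 N; F_m = (F_max+F_min)/2 = 1383.5 N
τ_a = K_W·8F_aD/(πd³) = 1.2908 × 162.25 = 209.43 MPa
τ_m = K_s·8F_mD/(πd³) = 1.0944 × 403.36 = 441.46 MPa
Soderberg: 1/n_f = τ_a/S_se + τ_m/S_sy = 209.43/458 + 441.46/718 = 0.45728 + 0.61484 = 1.0721
n_f = 1/1.0721 = 0.9327

0.933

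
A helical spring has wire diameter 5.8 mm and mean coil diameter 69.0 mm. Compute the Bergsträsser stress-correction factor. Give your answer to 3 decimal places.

C = D/d = 69.0/5.8 = 11.8966
K_B = (4C+2)/(4C−3) = 49.586/44.586 = 1.1121

1.112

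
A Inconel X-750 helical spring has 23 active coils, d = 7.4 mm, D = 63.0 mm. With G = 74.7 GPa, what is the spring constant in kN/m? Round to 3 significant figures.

k = Gd⁴/(8D³N_a) = (74.7×10³ × 7.4⁴) / (8 × 63.0³ × 23)
  = 2.24e+08 / 4.60086e+07 = 4.8686 N/mm

4.87 kN/m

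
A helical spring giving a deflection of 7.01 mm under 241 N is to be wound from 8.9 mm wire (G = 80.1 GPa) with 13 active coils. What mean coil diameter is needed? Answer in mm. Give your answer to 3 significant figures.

52.0 mm

Required rate k = F/δ = 241/7.01 = 34.379 N/mm
D = (Gd⁴/(8N_a·k))^(1/3) = (80.1×10³·8.9⁴/(8·13·34.379))^(1/3)
  = (140559)^(1/3) = 51.9940 mm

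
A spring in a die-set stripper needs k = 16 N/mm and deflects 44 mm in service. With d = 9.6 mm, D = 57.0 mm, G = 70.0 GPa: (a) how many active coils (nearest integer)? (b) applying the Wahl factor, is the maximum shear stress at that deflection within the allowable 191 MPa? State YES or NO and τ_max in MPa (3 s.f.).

N_a = Gd⁴/(8D³k) = (70.0×10³)(9.6⁴)/(8·57.0³·16) = 25.08 → N_a = 25
Actual rate k = Gd⁴/(8D³·25) = 16.052 N/mm
Working load F = kδ = 16.052·44 = 706.29 N
C = 57.0/9.6 = 5.9375; K_W = (4C−1)/(4C−4)+0.615/C = 1.2555
τ_max = K_W·8FD/(πd³) = 1.2555·115.87 = 145.48 MPa
τ_max ≤ 191 MPa → acceptable

(a) 25 coils; (b) YES, τ_max = 145 MPa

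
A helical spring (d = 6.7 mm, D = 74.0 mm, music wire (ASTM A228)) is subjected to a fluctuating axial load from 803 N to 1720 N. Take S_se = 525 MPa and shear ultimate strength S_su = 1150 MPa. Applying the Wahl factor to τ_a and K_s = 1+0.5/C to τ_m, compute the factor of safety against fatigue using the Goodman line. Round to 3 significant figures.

0.748

C = D/d = 74.0/6.7 = 11.0448; K_W = (4C−1)/(4C−4)+0.615/C = 1.1303; K_s = 1+0.5/C = 1.0453
F_a = (F_max−F_min)/2 = 458.5 N; F_m = (F_max+F_min)/2 = 1261.5 N
τ_a = K_W·8F_aD/(πd³) = 1.1303 × 287.27 = 324.71 MPa
τ_m = K_s·8F_mD/(πd³) = 1.0453 × 790.38 = 826.16 MPa
Goodman: 1/n_f = τ_a/S_se + τ_m/S_su = 324.71/525 + 826.16/1150 = 0.61850 + 0.71840 = 1.3369
n_f = 1/1.3369 = 0.748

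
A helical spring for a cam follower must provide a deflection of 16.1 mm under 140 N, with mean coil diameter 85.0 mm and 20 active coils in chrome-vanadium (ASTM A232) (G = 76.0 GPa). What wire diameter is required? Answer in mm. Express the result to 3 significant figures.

10.3 mm

Required rate k = F/δ = 140/16.1 = 8.6957 N/mm
d = (8D³N_a·k / G)^(1/4) = (8·85.0³·20·8.6957 / (76.0×10³))^0.25
  = (11243)^0.25 = 10.2971 mm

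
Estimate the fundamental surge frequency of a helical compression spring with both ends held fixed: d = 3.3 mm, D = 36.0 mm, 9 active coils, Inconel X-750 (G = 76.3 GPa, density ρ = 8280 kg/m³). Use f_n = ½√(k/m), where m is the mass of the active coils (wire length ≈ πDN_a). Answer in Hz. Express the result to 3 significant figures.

96.7 Hz

k = Gd⁴/(8D³N_a) = (76.3×10³)(3.3⁴)/(8·36.0³·9) = 2.6936 N/mm = 2693.6 N/m
Wire length L = πDN_a = π·36.0·9 = 1017.9 mm
m = ρ·(πd²/4)·L = 8280 × 8.553×10⁻⁶ m² × 1.0179 m = 0.072085 kg
f_n = ½√(k/m) = 0.5·√(2693.6/0.072085) = 0.5·√(37368) = 96.654 Hz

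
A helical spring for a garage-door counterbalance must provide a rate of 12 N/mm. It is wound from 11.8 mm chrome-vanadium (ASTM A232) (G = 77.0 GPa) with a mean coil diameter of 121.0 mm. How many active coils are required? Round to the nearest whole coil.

9

N_a = Gd⁴/(8D³k) = (77.0×10³ × 11.8⁴)/(8 × 121.0³ × 12)
    = 1.49286e+09 / 1.7007e+08 = 8.778 → 9 coils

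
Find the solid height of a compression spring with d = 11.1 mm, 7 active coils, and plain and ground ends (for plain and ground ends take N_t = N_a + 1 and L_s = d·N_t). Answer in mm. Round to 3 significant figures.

88.8 mm

plain and ground ends: N_t = N_a + 1 = 7 + 1 = 8
L_s = d·N_t = 11.1 × 8 = 88.8 mm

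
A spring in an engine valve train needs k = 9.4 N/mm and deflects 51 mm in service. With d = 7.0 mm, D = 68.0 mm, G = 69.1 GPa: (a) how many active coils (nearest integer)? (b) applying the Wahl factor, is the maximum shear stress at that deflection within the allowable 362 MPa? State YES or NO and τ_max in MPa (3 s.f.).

N_a = Gd⁴/(8D³k) = (69.1×10³)(7.0⁴)/(8·68.0³·9.4) = 7.017 → N_a = 7
Actual rate k = Gd⁴/(8D³·7) = 9.4223 N/mm
Working load F = kδ = 9.4223·51 = 480.54 N
C = 68.0/7.0 = 9.7143; K_W = (4C−1)/(4C−4)+0.615/C = 1.1494
τ_max = K_W·8FD/(πd³) = 1.1494·242.59 = 278.83 MPa
τ_max ≤ 362 MPa → acceptable

(a) 7 coils; (b) YES, τ_max = 279 MPa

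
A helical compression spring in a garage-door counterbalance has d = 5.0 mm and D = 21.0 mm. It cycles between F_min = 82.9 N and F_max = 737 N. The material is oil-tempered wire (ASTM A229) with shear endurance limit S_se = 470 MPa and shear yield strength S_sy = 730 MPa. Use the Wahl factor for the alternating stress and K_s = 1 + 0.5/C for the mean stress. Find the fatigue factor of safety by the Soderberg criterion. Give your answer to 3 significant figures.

C = D/d = 21.0/5.0 = 4.2000; K_W = (4C−1)/(4C−4)+0.615/C = 1.3808; K_s = 1+0.5/C = 1.1190
F_a = (F_max−F_min)/2 = 327.05 N; F_m = (F_max+F_min)/2 = 409.95 N
τ_a = K_W·8F_aD/(πd³) = 1.3808 × 139.91 = 193.19 MPa
τ_m = K_s·8F_mD/(πd³) = 1.1190 × 175.38 = 196.26 MPa
Soderberg: 1/n_f = τ_a/S_se + τ_m/S_sy = 193.19/470 + 196.26/730 = 0.41105 + 0.26885 = 0.6799
n_f = 1/0.6799 = 1.471

1.47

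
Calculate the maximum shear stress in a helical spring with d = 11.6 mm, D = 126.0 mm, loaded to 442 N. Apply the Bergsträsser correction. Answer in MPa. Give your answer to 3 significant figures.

102 MPa

Spring index C = D/d = 126.0/11.6 = 10.8621
K_B = (4C+2)/(4C−3) = 45.448/40.448 = 1.1236
τ₀ = 8FD/(πd³) = 8·442·126.0/(π·11.6³) = 445536/4903.7 = 90.857 MPa
τ_max = K·τ₀ = 1.1236 × 90.857 = 102.09 MPa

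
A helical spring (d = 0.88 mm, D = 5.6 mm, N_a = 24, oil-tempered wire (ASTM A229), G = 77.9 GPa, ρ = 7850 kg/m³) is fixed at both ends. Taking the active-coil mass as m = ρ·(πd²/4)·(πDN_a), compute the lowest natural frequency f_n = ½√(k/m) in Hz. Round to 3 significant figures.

415 Hz

k = Gd⁴/(8D³N_a) = (77.9×10³)(0.88⁴)/(8·5.6³·24) = 1.3855 N/mm = 1385.5 N/m
Wire length L = πDN_a = π·5.6·24 = 422.23 mm
m = ρ·(πd²/4)·L = 7850 × 0.60821×10⁻⁶ m² × 0.42223 m = 0.0020159 kg
f_n = ½√(k/m) = 0.5·√(1385.5/0.0020159) = 0.5·√(6.8727e+05) = 414.51 Hz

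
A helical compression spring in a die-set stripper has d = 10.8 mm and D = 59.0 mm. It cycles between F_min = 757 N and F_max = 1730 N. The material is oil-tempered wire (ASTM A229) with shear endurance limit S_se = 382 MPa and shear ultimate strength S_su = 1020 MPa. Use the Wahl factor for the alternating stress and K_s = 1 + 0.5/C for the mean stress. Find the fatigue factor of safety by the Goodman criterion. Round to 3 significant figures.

C = D/d = 59.0/10.8 = 5.4630; K_W = (4C−1)/(4C−4)+0.615/C = 1.2806; K_s = 1+0.5/C = 1.0915
F_a = (F_max−F_min)/2 = 486.5 N; F_m = (F_max+F_min)/2 = 1243.5 N
τ_a = K_W·8F_aD/(πd³) = 1.2806 × 58.023 = 74.306 MPa
τ_m = K_s·8F_mD/(πd³) = 1.0915 × 148.31 = 161.88 MPa
Goodman: 1/n_f = τ_a/S_se + τ_m/S_su = 74.306/382 + 161.88/1020 = 0.19452 + 0.15871 = 0.35323
n_f = 1/0.35323 = 2.831

2.83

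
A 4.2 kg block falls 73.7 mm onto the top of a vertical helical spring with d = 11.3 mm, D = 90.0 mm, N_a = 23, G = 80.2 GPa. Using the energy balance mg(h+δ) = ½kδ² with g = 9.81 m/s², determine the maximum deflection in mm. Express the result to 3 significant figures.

29.5 mm

k = Gd⁴/(8D³N_a) = (80.2×10³)(11.3⁴)/(8·90.0³·23) = 9.7486 N/mm
W = mg = 4.2 × 9.81 = 41.202 N
½kδ² − Wδ − Wh = 0 → δ = (W + √(W² + 2kWh))/k
δ = (41.202 + √(1697.6 + 59205))/9.7486 = (41.202 + 246.78)/9.7486 = 29.541 mm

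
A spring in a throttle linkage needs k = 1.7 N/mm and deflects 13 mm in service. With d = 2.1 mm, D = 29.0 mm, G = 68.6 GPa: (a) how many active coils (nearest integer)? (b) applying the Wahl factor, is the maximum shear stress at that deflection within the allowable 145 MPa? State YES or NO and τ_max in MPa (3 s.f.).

(a) 4 coils; (b) NO, τ_max = 195 MPa

N_a = Gd⁴/(8D³k) = (68.6×10³)(2.1⁴)/(8·29.0³·1.7) = 4.022 → N_a = 4
Actual rate k = Gd⁴/(8D³·4) = 1.7095 N/mm
Working load F = kδ = 1.7095·13 = 22.223 N
C = 29.0/2.1 = 13.8095; K_W = (4C−1)/(4C−4)+0.615/C = 1.1031
τ_max = K_W·8FD/(πd³) = 1.1031·177.21 = 195.47 MPa
τ_max > 145 MPa → exceeds allowable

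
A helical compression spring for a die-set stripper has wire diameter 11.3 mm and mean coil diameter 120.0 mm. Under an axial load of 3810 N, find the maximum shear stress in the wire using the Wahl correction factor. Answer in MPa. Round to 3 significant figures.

Spring index C = D/d = 120.0/11.3 = 10.6195
K_W = (4C−1)/(4C−4) + 0.615/C = 41.478/38.478 + 0.0579 = 1.1359
τ₀ = 8FD/(πd³) = 8·3810·120.0/(π·11.3³) = 3.6576e+06/4533 = 806.88 MPa
τ_max = K·τ₀ = 1.1359 × 806.88 = 916.52 MPa

917 MPa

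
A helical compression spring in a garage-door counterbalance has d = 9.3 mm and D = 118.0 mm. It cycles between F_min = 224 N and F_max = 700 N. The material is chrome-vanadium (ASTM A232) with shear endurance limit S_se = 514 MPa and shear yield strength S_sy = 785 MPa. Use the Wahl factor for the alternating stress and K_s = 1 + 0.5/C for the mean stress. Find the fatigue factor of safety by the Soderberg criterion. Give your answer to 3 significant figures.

C = D/d = 118.0/9.3 = 12.6882; K_W = (4C−1)/(4C−4)+0.615/C = 1.1126; K_s = 1+0.5/C = 1.0394
F_a = (F_max−F_min)/2 = 238 N; F_m = (F_max+F_min)/2 = 462 N
τ_a = K_W·8F_aD/(πd³) = 1.1126 × 88.91 = 98.925 MPa
τ_m = K_s·8F_mD/(πd³) = 1.0394 × 172.59 = 179.39 MPa
Soderberg: 1/n_f = τ_a/S_se + τ_m/S_sy = 98.925/514 + 179.39/785 = 0.19246 + 0.22852 = 0.42098
n_f = 1/0.42098 = 2.375

2.38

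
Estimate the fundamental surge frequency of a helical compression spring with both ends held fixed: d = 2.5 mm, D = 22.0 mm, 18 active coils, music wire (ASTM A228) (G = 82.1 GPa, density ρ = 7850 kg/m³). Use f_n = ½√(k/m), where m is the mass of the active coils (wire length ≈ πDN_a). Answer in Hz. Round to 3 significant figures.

104 Hz

k = Gd⁴/(8D³N_a) = (82.1×10³)(2.5⁴)/(8·22.0³·18) = 2.0916 N/mm = 2091.6 N/m
Wire length L = πDN_a = π·22.0·18 = 1244.1 mm
m = ρ·(πd²/4)·L = 7850 × 4.9087×10⁻⁶ m² × 1.2441 m = 0.047939 kg
f_n = ½√(k/m) = 0.5·√(2091.6/0.047939) = 0.5·√(43630) = 104.44 Hz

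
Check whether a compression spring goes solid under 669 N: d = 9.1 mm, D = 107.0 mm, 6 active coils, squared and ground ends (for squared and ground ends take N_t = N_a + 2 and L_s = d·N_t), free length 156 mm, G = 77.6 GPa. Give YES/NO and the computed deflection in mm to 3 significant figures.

k = Gd⁴/(8D³N_a) = (77.6×10³)(9.1⁴)/(8·107.0³·6) = 9.0497 N/mm
N_t = 8; L_s = 9.1·8 = 72.8 mm; δ_solid = L₀ − L_s = 156 − 72.8 = 83.2 mm
δ = F/k = 669/9.0497 = 73.925 mm
δ < δ_solid → spring does not go solid

NO, δ = 73.9 mm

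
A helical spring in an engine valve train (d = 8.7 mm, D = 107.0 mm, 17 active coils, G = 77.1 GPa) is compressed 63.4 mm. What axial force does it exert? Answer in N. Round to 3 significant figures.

k = Gd⁴/(8D³N_a) = (77.1×10³)(8.7⁴)/(8·107.0³·17) = 2.6512 N/mm
F = k·δ = 2.6512 × 63.4 = 168.09 N

168 N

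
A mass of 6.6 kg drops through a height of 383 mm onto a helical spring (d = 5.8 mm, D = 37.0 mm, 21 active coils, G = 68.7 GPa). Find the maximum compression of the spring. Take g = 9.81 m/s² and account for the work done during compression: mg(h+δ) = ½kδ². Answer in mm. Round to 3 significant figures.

81.1 mm

k = Gd⁴/(8D³N_a) = (68.7×10³)(5.8⁴)/(8·37.0³·21) = 9.136 N/mm
W = mg = 6.6 × 9.81 = 64.746 N
½kδ² − Wδ − Wh = 0 → δ = (W + √(W² + 2kWh))/k
δ = (64.746 + √(4192 + 453102))/9.136 = (64.746 + 676.24)/9.136 = 81.106 mm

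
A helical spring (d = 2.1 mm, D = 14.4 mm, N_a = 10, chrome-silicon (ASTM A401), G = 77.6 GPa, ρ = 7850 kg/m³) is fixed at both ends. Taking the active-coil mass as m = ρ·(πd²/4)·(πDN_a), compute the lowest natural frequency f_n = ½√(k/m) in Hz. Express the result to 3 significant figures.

k = Gd⁴/(8D³N_a) = (77.6×10³)(2.1⁴)/(8·14.4³·10) = 6.3177 N/mm = 6317.7 N/m
Wire length L = πDN_a = π·14.4·10 = 452.39 mm
m = ρ·(πd²/4)·L = 7850 × 3.4636×10⁻⁶ m² × 0.45239 m = 0.0123 kg
f_n = ½√(k/m) = 0.5·√(6317.7/0.0123) = 0.5·√(5.1363e+05) = 358.34 Hz

358 Hz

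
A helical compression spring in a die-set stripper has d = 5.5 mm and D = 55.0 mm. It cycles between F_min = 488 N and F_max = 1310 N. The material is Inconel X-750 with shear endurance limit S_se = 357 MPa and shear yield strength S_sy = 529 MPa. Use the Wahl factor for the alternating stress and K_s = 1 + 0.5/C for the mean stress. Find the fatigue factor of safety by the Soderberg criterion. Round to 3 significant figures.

C = D/d = 55.0/5.5 = 10.0000; K_W = (4C−1)/(4C−4)+0.615/C = 1.1448; K_s = 1+0.5/C = 1.0500
F_a = (F_max−F_min)/2 = 411 N; F_m = (F_max+F_min)/2 = 899 N
τ_a = K_W·8F_aD/(πd³) = 1.1448 × 345.98 = 396.09 MPa
τ_m = K_s·8F_mD/(πd³) = 1.0500 × 756.79 = 794.63 MPa
Soderberg: 1/n_f = τ_a/S_se + τ_m/S_sy = 396.09/357 + 794.63/529 = 1.10951 + 1.50213 = 2.6116
n_f = 1/2.6116 = 0.3829

0.383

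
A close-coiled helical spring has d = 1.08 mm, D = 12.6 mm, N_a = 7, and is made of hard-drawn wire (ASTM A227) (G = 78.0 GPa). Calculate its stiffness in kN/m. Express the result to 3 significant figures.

0.947 kN/m

k = Gd⁴/(8D³N_a) = (78.0×10³ × 1.08⁴) / (8 × 12.6³ × 7)
  = 106118 / 112021 = 0.94731 N/mm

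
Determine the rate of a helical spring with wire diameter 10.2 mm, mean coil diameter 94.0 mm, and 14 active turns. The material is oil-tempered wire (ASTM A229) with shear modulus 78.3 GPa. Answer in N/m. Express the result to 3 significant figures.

k = Gd⁴/(8D³N_a) = (78.3×10³ × 10.2⁴) / (8 × 94.0³ × 14)
  = 8.47544e+08 / 9.30254e+07 = 9.1109 N/mm = 9110.9 N/m

9110 N/m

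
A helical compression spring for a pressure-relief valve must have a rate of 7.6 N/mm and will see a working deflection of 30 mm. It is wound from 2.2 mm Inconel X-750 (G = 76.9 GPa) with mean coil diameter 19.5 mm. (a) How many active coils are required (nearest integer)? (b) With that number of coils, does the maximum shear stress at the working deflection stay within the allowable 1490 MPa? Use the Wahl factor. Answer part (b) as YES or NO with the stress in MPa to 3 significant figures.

N_a = Gd⁴/(8D³k) = (76.9×10³)(2.2⁴)/(8·19.5³·7.6) = 3.996 → N_a = 4
Actual rate k = Gd⁴/(8D³·4) = 7.5921 N/mm
Working load F = kδ = 7.5921·30 = 227.76 N
C = 19.5/2.2 = 8.8636; K_W = (4C−1)/(4C−4)+0.615/C = 1.1648
τ_max = K_W·8FD/(πd³) = 1.1648·1062.2 = 1237.2 MPa
τ_max ≤ 1490 MPa → acceptable

(a) 4 coils; (b) YES, τ_max = 1240 MPa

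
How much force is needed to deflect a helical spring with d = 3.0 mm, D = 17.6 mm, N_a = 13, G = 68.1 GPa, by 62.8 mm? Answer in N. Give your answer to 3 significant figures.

k = Gd⁴/(8D³N_a) = (68.1×10³)(3.0⁴)/(8·17.6³·13) = 9.7288 N/mm
F = k·δ = 9.7288 × 62.8 = 610.97 N

611 N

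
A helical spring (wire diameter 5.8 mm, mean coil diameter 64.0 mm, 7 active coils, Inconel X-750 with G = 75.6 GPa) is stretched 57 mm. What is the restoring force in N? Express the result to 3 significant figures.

332 N

k = Gd⁴/(8D³N_a) = (75.6×10³)(5.8⁴)/(8·64.0³·7) = 5.8278 N/mm
F = k·δ = 5.8278 × 57 = 332.19 N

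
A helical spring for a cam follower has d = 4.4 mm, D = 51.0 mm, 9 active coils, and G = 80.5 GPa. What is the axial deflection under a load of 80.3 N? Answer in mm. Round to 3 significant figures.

k = Gd⁴/(8D³N_a) = (80.5×10³)(4.4⁴)/(8·51.0³·9) = 3.1591 N/mm
δ = F/k = 80.3 / 3.1591 = 25.419 mm

25.4 mm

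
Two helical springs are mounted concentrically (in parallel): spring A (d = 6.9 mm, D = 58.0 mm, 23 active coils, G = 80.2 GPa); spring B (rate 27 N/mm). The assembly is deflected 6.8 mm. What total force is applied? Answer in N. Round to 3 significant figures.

218 N

k_A = Gd⁴/(8D³N_a) = (80.2×10³)(6.9⁴)/(8·58.0³·23) = 5.0637 N/mm
Parallel: k_eq = 5.0637 + 27 = 32.064 N/mm
F = k_eq·δ = 32.064·6.8 = 218.03 N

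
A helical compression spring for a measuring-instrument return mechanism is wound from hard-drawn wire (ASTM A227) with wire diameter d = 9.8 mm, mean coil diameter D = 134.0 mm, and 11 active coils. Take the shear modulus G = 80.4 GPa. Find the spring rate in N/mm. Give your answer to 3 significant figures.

k = Gd⁴/(8D³N_a) = (80.4×10³ × 9.8⁴) / (8 × 134.0³ × 11)
  = 7.41584e+08 / 2.11737e+08 = 3.5024 N/mm

3.50 N/mm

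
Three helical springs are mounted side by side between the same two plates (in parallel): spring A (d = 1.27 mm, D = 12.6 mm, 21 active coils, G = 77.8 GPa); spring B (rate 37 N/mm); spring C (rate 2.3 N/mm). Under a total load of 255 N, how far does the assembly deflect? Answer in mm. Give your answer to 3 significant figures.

6.39 mm

k_A = Gd⁴/(8D³N_a) = (77.8×10³)(1.27⁴)/(8·12.6³·21) = 0.60225 N/mm
Parallel: k_eq = 0.60225 + 37 + 2.3 = 39.902 N/mm
δ = F/k_eq = 255/39.902 = 6.3906 mm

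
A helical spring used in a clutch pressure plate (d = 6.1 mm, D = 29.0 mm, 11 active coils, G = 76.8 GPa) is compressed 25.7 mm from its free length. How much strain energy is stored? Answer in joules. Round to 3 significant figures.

k = Gd⁴/(8D³N_a) = (76.8×10³)(6.1⁴)/(8·29.0³·11) = 49.545 N/mm
U = ½kδ² = 0.5 × 49.545 × 25.7² = 16362 N·mm = 16.362 J

16.4 J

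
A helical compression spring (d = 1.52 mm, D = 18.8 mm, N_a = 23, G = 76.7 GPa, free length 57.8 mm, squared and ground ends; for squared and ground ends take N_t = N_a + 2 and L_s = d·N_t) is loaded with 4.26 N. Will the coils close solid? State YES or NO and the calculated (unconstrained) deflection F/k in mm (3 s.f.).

k = Gd⁴/(8D³N_a) = (76.7×10³)(1.52⁴)/(8·18.8³·23) = 0.33487 N/mm
N_t = 25; L_s = 1.52·25 = 38 mm; δ_solid = L₀ − L_s = 57.8 − 38 = 19.8 mm
δ = F/k = 4.26/0.33487 = 12.721 mm
δ < δ_solid → spring does not go solid

NO, δ = 12.7 mm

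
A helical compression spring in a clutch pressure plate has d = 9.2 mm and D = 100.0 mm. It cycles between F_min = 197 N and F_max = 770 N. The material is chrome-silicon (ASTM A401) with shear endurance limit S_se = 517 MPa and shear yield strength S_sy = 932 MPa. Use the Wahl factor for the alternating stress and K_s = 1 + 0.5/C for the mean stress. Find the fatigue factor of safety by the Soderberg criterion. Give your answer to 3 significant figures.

C = D/d = 100.0/9.2 = 10.8696; K_W = (4C−1)/(4C−4)+0.615/C = 1.1326; K_s = 1+0.5/C = 1.0460
F_a = (F_max−F_min)/2 = 286.5 N; F_m = (F_max+F_min)/2 = 483.5 N
τ_a = K_W·8F_aD/(πd³) = 1.1326 × 93.692 = 106.11 MPa
τ_m = K_s·8F_mD/(πd³) = 1.0460 × 158.12 = 165.39 MPa
Soderberg: 1/n_f = τ_a/S_se + τ_m/S_sy = 106.11/517 + 165.39/932 = 0.20525 + 0.17746 = 0.3827
n_f = 1/0.3827 = 2.613

2.61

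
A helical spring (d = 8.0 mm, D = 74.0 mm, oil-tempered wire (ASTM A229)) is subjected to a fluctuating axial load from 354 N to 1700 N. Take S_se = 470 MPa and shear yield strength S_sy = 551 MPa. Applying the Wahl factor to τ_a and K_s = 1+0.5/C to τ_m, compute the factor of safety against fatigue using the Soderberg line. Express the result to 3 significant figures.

C = D/d = 74.0/8.0 = 9.2500; K_W = (4C−1)/(4C−4)+0.615/C = 1.1574; K_s = 1+0.5/C = 1.0541
F_a = (F_max−F_min)/2 = 673 N; F_m = (F_max+F_min)/2 = 1027 N
τ_a = K_W·8F_aD/(πd³) = 1.1574 × 247.69 = 286.68 MPa
τ_m = K_s·8F_mD/(πd³) = 1.0541 × 377.98 = 398.41 MPa
Soderberg: 1/n_f = τ_a/S_se + τ_m/S_sy = 286.68/470 + 398.41/551 = 0.60996 + 0.72308 = 1.333
n_f = 1/1.333 = 0.7502

0.750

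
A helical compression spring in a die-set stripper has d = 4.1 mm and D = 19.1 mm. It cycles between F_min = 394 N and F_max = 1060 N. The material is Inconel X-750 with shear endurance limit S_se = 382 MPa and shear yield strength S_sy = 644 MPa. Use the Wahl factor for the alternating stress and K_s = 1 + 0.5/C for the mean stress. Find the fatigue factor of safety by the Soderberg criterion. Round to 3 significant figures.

0.587

C = D/d = 19.1/4.1 = 4.6585; K_W = (4C−1)/(4C−4)+0.615/C = 1.3370; K_s = 1+0.5/C = 1.1073
F_a = (F_max−F_min)/2 = 333 N; F_m = (F_max+F_min)/2 = 727 N
τ_a = K_W·8F_aD/(πd³) = 1.3370 × 235 = 314.2 MPa
τ_m = K_s·8F_mD/(πd³) = 1.1073 × 513.05 = 568.11 MPa
Soderberg: 1/n_f = τ_a/S_se + τ_m/S_sy = 314.2/382 + 568.11/644 = 0.82251 + 0.88216 = 1.7047
n_f = 1/1.7047 = 0.5866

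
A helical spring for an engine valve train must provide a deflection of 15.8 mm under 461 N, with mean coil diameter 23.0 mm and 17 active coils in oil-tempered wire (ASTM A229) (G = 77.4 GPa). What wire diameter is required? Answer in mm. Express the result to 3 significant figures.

Required rate k = F/δ = 461/15.8 = 29.177 N/mm
d = (8D³N_a·k / G)^(1/4) = (8·23.0³·17·29.177 / (77.4×10³))^0.25
  = (623.77)^0.25 = 4.9975 mm

5.00 mm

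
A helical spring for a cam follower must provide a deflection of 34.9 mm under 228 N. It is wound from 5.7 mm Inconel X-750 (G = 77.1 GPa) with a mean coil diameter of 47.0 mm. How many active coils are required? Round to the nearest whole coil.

Required rate k = F/δ = 228/34.9 = 6.533 N/mm
N_a = Gd⁴/(8D³k) = (77.1×10³ × 5.7⁴)/(8 × 47.0³ × 6.533)
    = 8.13868e+07 / 5.42616e+06 = 15 → 15 coils

15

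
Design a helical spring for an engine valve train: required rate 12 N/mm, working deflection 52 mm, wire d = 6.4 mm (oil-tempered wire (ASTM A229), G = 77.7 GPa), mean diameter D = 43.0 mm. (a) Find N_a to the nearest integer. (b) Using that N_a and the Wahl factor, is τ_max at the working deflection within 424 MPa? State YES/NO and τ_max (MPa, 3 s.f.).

(a) 17 coils; (b) YES, τ_max = 320 MPa

N_a = Gd⁴/(8D³k) = (77.7×10³)(6.4⁴)/(8·43.0³·12) = 17.08 → N_a = 17
Actual rate k = Gd⁴/(8D³·17) = 12.056 N/mm
Working load F = kδ = 12.056·52 = 626.9 N
C = 43.0/6.4 = 6.7188; K_W = (4C−1)/(4C−4)+0.615/C = 1.2227
τ_max = K_W·8FD/(πd³) = 1.2227·261.86 = 320.17 MPa
τ_max ≤ 424 MPa → acceptable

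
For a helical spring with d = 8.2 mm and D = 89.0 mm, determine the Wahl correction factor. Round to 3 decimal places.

C = D/d = 89.0/8.2 = 10.8537
K_W = (4C−1)/(4C−4) + 0.615/C = 42.415/39.415 + 0.0567 = 1.1328

1.133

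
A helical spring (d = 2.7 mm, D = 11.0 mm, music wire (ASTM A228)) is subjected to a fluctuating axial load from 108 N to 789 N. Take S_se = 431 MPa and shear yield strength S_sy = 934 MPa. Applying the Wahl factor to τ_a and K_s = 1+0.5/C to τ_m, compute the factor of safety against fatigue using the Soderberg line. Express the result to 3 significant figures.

0.428

C = D/d = 11.0/2.7 = 4.0741; K_W = (4C−1)/(4C−4)+0.615/C = 1.3949; K_s = 1+0.5/C = 1.1227
F_a = (F_max−F_min)/2 = 340.5 N; F_m = (F_max+F_min)/2 = 448.5 N
τ_a = K_W·8F_aD/(πd³) = 1.3949 × 484.57 = 675.94 MPa
τ_m = K_s·8F_mD/(πd³) = 1.1227 × 638.27 = 716.6 MPa
Soderberg: 1/n_f = τ_a/S_se + τ_m/S_sy = 675.94/431 + 716.6/934 = 1.56832 + 0.76724 = 2.3356
n_f = 1/2.3356 = 0.4282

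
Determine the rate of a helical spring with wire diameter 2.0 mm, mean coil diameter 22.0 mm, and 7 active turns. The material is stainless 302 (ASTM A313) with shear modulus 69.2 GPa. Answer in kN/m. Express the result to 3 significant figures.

k = Gd⁴/(8D³N_a) = (69.2×10³ × 2.0⁴) / (8 × 22.0³ × 7)
  = 1.1072e+06 / 596288 = 1.8568 N/mm

1.86 kN/m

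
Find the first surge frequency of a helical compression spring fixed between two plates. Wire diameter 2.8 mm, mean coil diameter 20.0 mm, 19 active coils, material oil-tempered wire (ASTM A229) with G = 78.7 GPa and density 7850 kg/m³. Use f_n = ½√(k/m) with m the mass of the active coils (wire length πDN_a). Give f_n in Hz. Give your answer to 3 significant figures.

131 Hz

k = Gd⁴/(8D³N_a) = (78.7×10³)(2.8⁴)/(8·20.0³·19) = 3.9781 N/mm = 3978.1 N/m
Wire length L = πDN_a = π·20.0·19 = 1193.8 mm
m = ρ·(πd²/4)·L = 7850 × 6.1575×10⁻⁶ m² × 1.1938 m = 0.057704 kg
f_n = ½√(k/m) = 0.5·√(3978.1/0.057704) = 0.5·√(68939) = 131.28 Hz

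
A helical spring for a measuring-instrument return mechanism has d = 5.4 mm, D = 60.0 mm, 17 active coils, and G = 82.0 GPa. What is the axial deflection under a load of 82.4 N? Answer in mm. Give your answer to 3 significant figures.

34.7 mm

k = Gd⁴/(8D³N_a) = (82.0×10³)(5.4⁴)/(8·60.0³·17) = 2.3735 N/mm
δ = F/k = 82.4 / 2.3735 = 34.716 mm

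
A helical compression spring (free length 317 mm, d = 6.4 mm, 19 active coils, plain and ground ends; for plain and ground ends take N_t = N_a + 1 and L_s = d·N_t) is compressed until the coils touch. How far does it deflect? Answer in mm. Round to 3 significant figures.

N_t = 20; L_s = 6.4·20 = 128 mm
δ_solid = L₀ − L_s = 317 − 128 = 189 mm

189 mm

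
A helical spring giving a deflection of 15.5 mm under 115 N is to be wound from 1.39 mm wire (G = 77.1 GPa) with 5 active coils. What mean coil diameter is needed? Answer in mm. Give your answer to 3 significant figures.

9.90 mm

Required rate k = F/δ = 115/15.5 = 7.4194 N/mm
D = (Gd⁴/(8N_a·k))^(1/3) = (77.1×10³·1.39⁴/(8·5·7.4194))^(1/3)
  = (969.812)^(1/3) = 9.8983 mm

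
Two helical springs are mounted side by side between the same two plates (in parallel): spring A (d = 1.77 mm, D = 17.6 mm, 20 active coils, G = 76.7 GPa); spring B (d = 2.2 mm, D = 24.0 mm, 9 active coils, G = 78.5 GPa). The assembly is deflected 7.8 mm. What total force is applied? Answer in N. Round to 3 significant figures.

k_A = Gd⁴/(8D³N_a) = (76.7×10³)(1.77⁴)/(8·17.6³·20) = 0.86304 N/mm
k_B = Gd⁴/(8D³N_a) = (78.5×10³)(2.2⁴)/(8·24.0³·9) = 1.8475 N/mm
Parallel: k_eq = 0.86304 + 1.8475 = 2.7106 N/mm
F = k_eq·δ = 2.7106·7.8 = 21.143 N

21.1 N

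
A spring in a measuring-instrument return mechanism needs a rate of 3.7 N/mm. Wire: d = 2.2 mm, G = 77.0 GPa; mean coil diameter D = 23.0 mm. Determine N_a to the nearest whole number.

5

N_a = Gd⁴/(8D³k) = (77.0×10³ × 2.2⁴)/(8 × 23.0³ × 3.7)
    = 1.80377e+06 / 360143 = 5.008 → 5 coils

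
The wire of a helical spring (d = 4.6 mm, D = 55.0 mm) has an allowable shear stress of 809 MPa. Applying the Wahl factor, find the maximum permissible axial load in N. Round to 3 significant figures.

502 N

C = D/d = 55.0/4.6 = 11.9565
K_W = (4C−1)/(4C−4) + 0.615/C = 46.826/43.826 + 0.0514 = 1.1199
τ_max = K·8FD/(πd³) → F_max = τ_allow·πd³/(8DK)
F_max = 809·π·4.6³/(8·55.0·1.1199) = 2.4738e+05/492.75 = 502.05 N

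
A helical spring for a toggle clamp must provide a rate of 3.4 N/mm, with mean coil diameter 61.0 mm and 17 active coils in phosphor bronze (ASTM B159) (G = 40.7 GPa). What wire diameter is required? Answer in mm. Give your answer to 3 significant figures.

d = (8D³N_a·k / G)^(1/4) = (8·61.0³·17·3.4 / (40.7×10³))^0.25
  = (2578.8)^0.25 = 7.1261 mm

7.13 mm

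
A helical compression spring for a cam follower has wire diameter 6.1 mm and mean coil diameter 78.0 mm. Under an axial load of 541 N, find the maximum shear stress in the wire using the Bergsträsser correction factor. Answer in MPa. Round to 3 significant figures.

Spring index C = D/d = 78.0/6.1 = 12.7869
K_B = (4C+2)/(4C−3) = 53.148/48.148 = 1.1038
τ₀ = 8FD/(πd³) = 8·541·78.0/(π·6.1³) = 337584/713.08 = 473.42 MPa
τ_max = K·τ₀ = 1.1038 × 473.42 = 522.58 MPa

523 MPa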